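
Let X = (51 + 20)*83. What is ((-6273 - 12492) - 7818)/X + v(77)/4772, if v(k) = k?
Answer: -126400315/28121396 ≈ -4.4948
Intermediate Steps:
X = 5893 (X = 71*83 = 5893)
((-6273 - 12492) - 7818)/X + v(77)/4772 = ((-6273 - 12492) - 7818)/5893 + 77/4772 = (-18765 - 7818)*(1/5893) + 77*(1/4772) = -26583*1/5893 + 77/4772 = -26583/5893 + 77/4772 = -126400315/28121396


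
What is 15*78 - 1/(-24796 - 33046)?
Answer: 67675141/57842 ≈ 1170.0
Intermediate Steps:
15*78 - 1/(-24796 - 33046) = 1170 - 1/(-57842) = 1170 - 1*(-1/57842) = 1170 + 1/57842 = 67675141/57842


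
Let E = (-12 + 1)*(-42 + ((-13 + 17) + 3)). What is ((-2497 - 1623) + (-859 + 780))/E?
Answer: -4199/385 ≈ -10.906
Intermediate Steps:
E = 385 (E = -11*(-42 + (4 + 3)) = -11*(-42 + 7) = -11*(-35) = 385)
((-2497 - 1623) + (-859 + 780))/E = ((-2497 - 1623) + (-859 + 780))/385 = (-4120 - 79)*(1/385) = -4199*1/385 = -4199/385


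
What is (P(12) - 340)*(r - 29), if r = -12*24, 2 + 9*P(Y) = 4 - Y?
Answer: 973190/9 ≈ 1.0813e+5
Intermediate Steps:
P(Y) = 2/9 - Y/9 (P(Y) = -2/9 + (4 - Y)/9 = -2/9 + (4/9 - Y/9) = 2/9 - Y/9)
r = -288
(P(12) - 340)*(r - 29) = ((2/9 - 1/9*12) - 340)*(-288 - 29) = ((2/9 - 4/3) - 340)*(-317) = (-10/9 - 340)*(-317) = -3070/9*(-317) = 973190/9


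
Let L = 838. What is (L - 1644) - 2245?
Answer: -3051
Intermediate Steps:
(L - 1644) - 2245 = (838 - 1644) - 2245 = -806 - 2245 = -3051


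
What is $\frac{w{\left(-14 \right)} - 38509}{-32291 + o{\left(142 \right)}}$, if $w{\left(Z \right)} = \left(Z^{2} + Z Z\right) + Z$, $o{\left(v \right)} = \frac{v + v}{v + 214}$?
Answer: $\frac{3393659}{2873828} \approx 1.1809$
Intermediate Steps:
$o{\left(v \right)} = \frac{2 v}{214 + v}$
$w{\left(Z \right)} = Z + 2 Z^{2}$ ($w{\left(Z \right)} = \left(Z^{2} + Z^{2}\right) + Z = 2 Z^{2} + Z = Z + 2 Z^{2}$)
$\frac{w{\left(-14 \right)} - 38509}{-32291 + o{\left(142 \right)}} = \frac{- 14 \left(1 + 2 \left(-14\right)\right) - 38509}{-32291 + 2 \cdot 142 \frac{1}{214 + 142}} = \frac{- 14 \left(1 - 28\right) - 38509}{-32291 + 2 \cdot 142 \cdot \frac{1}{356}} = \frac{\left(-14\right) \left(-27\right) - 38509}{-32291 + 2 \cdot 142 \cdot \frac{1}{356}} = \frac{378 - 38509}{-32291 + \frac{71}{89}} = - \frac{38131}{- \frac{2873828}{89}} = \left(-38131\right) \left(- \frac{89}{2873828}\right) = \frac{3393659}{2873828}$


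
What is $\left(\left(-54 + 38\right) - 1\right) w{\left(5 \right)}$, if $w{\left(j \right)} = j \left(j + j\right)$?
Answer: $-850$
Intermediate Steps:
$w{\left(j \right)} = 2 j^{2}$ ($w{\left(j \right)} = j 2 j = 2 j^{2}$)
$\left(\left(-54 + 38\right) - 1\right) w{\left(5 \right)} = \left(\left(-54 + 38\right) - 1\right) 2 \cdot 5^{2} = \left(-16 - 1\right) 2 \cdot 25 = \left(-17\right) 50 = -850$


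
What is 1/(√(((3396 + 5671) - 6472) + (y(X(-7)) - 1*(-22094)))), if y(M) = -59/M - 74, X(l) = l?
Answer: √301637/86182 ≈ 0.0063727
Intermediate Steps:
y(M) = -74 - 59/M
1/(√(((3396 + 5671) - 6472) + (y(X(-7)) - 1*(-22094)))) = 1/(√(((3396 + 5671) - 6472) + ((-74 - 59/(-7)) - 1*(-22094)))) = 1/(√((9067 - 6472) + ((-74 - 59*(-⅐)) + 22094))) = 1/(√(2595 + ((-74 + 59/7) + 22094))) = 1/(√(2595 + (-459/7 + 22094))) = 1/(√(2595 + 154199/7)) = 1/(√(172364/7)) = 1/(2*√301637/7) = √301637/86182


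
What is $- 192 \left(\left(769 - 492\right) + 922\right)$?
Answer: $-230208$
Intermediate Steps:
$- 192 \left(\left(769 - 492\right) + 922\right) = - 192 \left(277 + 922\right) = \left(-192\right) 1199 = -230208$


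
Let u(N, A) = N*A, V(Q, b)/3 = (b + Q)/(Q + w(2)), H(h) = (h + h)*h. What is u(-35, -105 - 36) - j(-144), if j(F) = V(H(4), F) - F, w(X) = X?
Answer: 81615/17 ≈ 4800.9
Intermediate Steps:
H(h) = 2*h² (H(h) = (2*h)*h = 2*h²)
V(Q, b) = 3*(Q + b)/(2 + Q) (V(Q, b) = 3*((b + Q)/(Q + 2)) = 3*((Q + b)/(2 + Q)) = 3*(Q + b)/(2 + Q))
j(F) = 48/17 - 31*F/34 (j(F) = 3*(2*4² + F)/(2 + 2*4²) - F = 3*(2*16 + F)/(2 + 2*16) - F = 3*(32 + F)/(2 + 32) - F = 3*(32 + F)/34 - F = 3*(1/34)*(32 + F) - F = (48/17 + 3*F/34) - F = 48/17 - 31*F/34)
u(N, A) = A*N
u(-35, -105 - 36) - j(-144) = (-105 - 36)*(-35) - (48/17 - 31/34*(-144)) = -141*(-35) - (48/17 + 2232/17) = 4935 - 1*2280/17 = 4935 - 2280/17 = 81615/17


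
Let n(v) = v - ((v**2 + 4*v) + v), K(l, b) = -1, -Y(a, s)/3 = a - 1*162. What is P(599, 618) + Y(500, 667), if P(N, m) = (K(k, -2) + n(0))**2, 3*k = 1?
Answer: -1013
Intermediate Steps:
k = 1/3 (k = (1/3)*1 = 1/3 ≈ 0.33333)
Y(a, s) = 486 - 3*a (Y(a, s) = -3*(a - 1*162) = -3*(a - 162) = -3*(-162 + a) = 486 - 3*a)
n(v) = -v**2 - 4*v (n(v) = v - (v**2 + 5*v) = v + (-v**2 - 5*v) = -v**2 - 4*v)
P(N, m) = 1 (P(N, m) = (-1 - 1*0*(4 + 0))**2 = (-1 - 1*0*4)**2 = (-1 + 0)**2 = (-1)**2 = 1)
P(599, 618) + Y(500, 667) = 1 + (486 - 3*500) = 1 + (486 - 1500) = 1 - 1014 = -1013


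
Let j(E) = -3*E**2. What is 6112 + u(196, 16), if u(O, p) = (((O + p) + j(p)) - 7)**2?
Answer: 323081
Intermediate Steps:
u(O, p) = (-7 + O + p - 3*p**2)**2 (u(O, p) = (((O + p) - 3*p**2) - 7)**2 = ((O + p - 3*p**2) - 7)**2 = (-7 + O + p - 3*p**2)**2)
6112 + u(196, 16) = 6112 + (-7 + 196 + 16 - 3*16**2)**2 = 6112 + (-7 + 196 + 16 - 3*256)**2 = 6112 + (-7 + 196 + 16 - 768)**2 = 6112 + (-563)**2 = 6112 + 316969 = 323081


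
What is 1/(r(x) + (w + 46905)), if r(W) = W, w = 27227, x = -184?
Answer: 1/73948 ≈ 1.3523e-5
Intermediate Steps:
1/(r(x) + (w + 46905)) = 1/(-184 + (27227 + 46905)) = 1/(-184 + 74132) = 1/73948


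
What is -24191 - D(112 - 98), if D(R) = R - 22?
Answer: -24183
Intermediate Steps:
D(R) = -22 + R
-24191 - D(112 - 98) = -24191 - (-22 + (112 - 98)) = -24191 - (-22 + 14) = -24191 - 1*(-8) = -24191 + 8 = -24183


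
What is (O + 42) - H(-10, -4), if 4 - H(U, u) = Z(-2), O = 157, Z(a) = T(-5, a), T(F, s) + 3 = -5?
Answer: 187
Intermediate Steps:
T(F, s) = -8 (T(F, s) = -3 - 5 = -8)
Z(a) = -8
H(U, u) = 12 (H(U, u) = 4 - 1*(-8) = 4 + 8 = 12)
(O + 42) - H(-10, -4) = (157 + 42) - 1*12 = 199 - 12 = 187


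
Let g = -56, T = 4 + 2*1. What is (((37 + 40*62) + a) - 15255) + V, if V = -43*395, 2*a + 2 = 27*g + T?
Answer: -30477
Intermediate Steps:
T = 6 (T = 4 + 2 = 6)
a = -754 (a = -1 + (27*(-56) + 6)/2 = -1 + (-1512 + 6)/2 = -1 + (½)*(-1506) = -1 - 753 = -754)
V = -16985
(((37 + 40*62) + a) - 15255) + V = (((37 + 40*62) - 754) - 15255) - 16985 = (((37 + 2480) - 754) - 15255) - 16985 = ((2517 - 754) - 15255) - 16985 = (1763 - 15255) - 16985 = -13492 - 16985 = -30477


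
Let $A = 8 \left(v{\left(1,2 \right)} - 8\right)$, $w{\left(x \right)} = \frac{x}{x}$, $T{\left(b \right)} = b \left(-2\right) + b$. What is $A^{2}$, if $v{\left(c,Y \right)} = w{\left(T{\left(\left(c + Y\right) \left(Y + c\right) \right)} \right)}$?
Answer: $3136$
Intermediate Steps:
$T{\left(b \right)} = - b$ ($T{\left(b \right)} = - 2 b + b = - b$)
$w{\left(x \right)} = 1$
$v{\left(c,Y \right)} = 1$
$A = -56$ ($A = 8 \left(1 - 8\right) = 8 \left(-7\right) = -56$)
$A^{2} = \left(-56\right)^{2} = 3136$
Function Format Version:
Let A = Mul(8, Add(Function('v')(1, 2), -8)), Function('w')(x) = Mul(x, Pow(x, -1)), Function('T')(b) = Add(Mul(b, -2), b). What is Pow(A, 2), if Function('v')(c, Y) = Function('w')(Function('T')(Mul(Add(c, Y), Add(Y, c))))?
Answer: 3136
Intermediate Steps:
Function('T')(b) = Mul(-1, b) (Function('T')(b) = Add(Mul(-2, b), b) = Mul(-1, b))
Function('w')(x) = 1
Function('v')(c, Y) = 1
A = -56 (A = Mul(8, Add(1, -8)) = Mul(8, -7) = -56)
Pow(A, 2) = Pow(-56, 2) = 3136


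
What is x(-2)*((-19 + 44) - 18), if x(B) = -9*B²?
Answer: -252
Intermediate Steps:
x(-2)*((-19 + 44) - 18) = (-9*(-2)²)*((-19 + 44) - 18) = (-9*4)*(25 - 18) = -36*7 = -252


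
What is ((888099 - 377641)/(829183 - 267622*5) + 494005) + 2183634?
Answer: 1362722272895/508927 ≈ 2.6776e+6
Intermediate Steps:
((888099 - 377641)/(829183 - 267622*5) + 494005) + 2183634 = (510458/(829183 - 133811*10) + 494005) + 2183634 = (510458/(829183 - 1338110) + 494005) + 2183634 = (510458/(-508927) + 494005) + 2183634 = (510458*(-1/508927) + 494005) + 2183634 = (-510458/508927 + 494005) + 2183634 = 251411972177/508927 + 2183634 = 1362722272895/508927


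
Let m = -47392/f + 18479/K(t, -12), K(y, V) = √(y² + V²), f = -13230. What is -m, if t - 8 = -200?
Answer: -23696/6615 - 18479*√257/3084 ≈ -99.640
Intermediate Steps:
t = -192 (t = 8 - 200 = -192)
K(y, V) = √(V² + y²)
m = 23696/6615 + 18479*√257/3084 (m = -47392/(-13230) + 18479/(√((-12)² + (-192)²)) = -47392*(-1/13230) + 18479/(√(144 + 36864)) = 23696/6615 + 18479/(√37008) = 23696/6615 + 18479/((12*√257)) = 23696/6615 + 18479*(√257/3084) = 23696/6615 + 18479*√257/3084 ≈ 99.640)
-m = -(23696/6615 + 18479*√257/3084) = -23696/6615 - 18479*√257/3084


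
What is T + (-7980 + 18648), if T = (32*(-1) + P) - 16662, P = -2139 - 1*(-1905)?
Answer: -6260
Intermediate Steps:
P = -234 (P = -2139 + 1905 = -234)
T = -16928 (T = (32*(-1) - 234) - 16662 = (-32 - 234) - 16662 = -266 - 16662 = -16928)
T + (-7980 + 18648) = -16928 + (-7980 + 18648) = -16928 + 10668 = -6260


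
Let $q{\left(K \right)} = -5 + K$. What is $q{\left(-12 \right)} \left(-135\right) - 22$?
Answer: $2273$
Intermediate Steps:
$q{\left(-12 \right)} \left(-135\right) - 22 = \left(-5 - 12\right) \left(-135\right) - 22 = \left(-17\right) \left(-135\right) + \left(-78 + 56\right) = 2295 - 22 = 2273$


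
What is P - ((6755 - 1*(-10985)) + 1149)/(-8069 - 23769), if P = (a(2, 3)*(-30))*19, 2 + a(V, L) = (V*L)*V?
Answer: -181457711/31838 ≈ -5699.4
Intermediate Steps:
a(V, L) = -2 + L*V² (a(V, L) = -2 + (V*L)*V = -2 + (L*V)*V = -2 + L*V²)
P = -5700 (P = ((-2 + 3*2²)*(-30))*19 = ((-2 + 3*4)*(-30))*19 = ((-2 + 12)*(-30))*19 = (10*(-30))*19 = -300*19 = -5700)
P - ((6755 - 1*(-10985)) + 1149)/(-8069 - 23769) = -5700 - ((6755 - 1*(-10985)) + 1149)/(-8069 - 23769) = -5700 - ((6755 + 10985) + 1149)/(-31838) = -5700 - (17740 + 1149)*(-1)/31838 = -5700 - 18889*(-1)/31838 = -5700 - 1*(-18889/31838) = -5700 + 18889/31838 = -181457711/31838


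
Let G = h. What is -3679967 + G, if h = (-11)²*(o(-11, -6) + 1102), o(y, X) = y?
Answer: -3547956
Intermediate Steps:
h = 132011 (h = (-11)²*(-11 + 1102) = 121*1091 = 132011)
G = 132011
-3679967 + G = -3679967 + 132011 = -3547956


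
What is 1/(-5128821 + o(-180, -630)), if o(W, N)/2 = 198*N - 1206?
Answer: -1/5380713 ≈ -1.8585e-7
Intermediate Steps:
o(W, N) = -2412 + 396*N (o(W, N) = 2*(198*N - 1206) = 2*(-1206 + 198*N) = -2412 + 396*N)
1/(-5128821 + o(-180, -630)) = 1/(-5128821 + (-2412 + 396*(-630))) = 1/(-5128821 + (-2412 - 249480)) = 1/(-5128821 - 251892) = 1/(-5380713) = -1/5380713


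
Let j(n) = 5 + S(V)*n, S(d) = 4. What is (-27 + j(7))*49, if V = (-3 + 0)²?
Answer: 294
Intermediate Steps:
V = 9 (V = (-3)² = 9)
j(n) = 5 + 4*n
(-27 + j(7))*49 = (-27 + (5 + 4*7))*49 = (-27 + (5 + 28))*49 = (-27 + 33)*49 = 6*49 = 294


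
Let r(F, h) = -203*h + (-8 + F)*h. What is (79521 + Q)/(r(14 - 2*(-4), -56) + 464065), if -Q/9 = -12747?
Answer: 194244/474649 ≈ 0.40924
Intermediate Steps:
r(F, h) = -203*h + h*(-8 + F)
Q = 114723 (Q = -9*(-12747) = 114723)
(79521 + Q)/(r(14 - 2*(-4), -56) + 464065) = (79521 + 114723)/(-56*(-211 + (14 - 2*(-4))) + 464065) = 194244/(-56*(-211 + (14 + 8)) + 464065) = 194244/(-56*(-211 + 22) + 464065) = 194244/(-56*(-189) + 464065) = 194244/(10584 + 464065) = 194244/474649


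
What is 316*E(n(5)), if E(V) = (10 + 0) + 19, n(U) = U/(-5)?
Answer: 9164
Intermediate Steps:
n(U) = -U/5 (n(U) = U*(-1/5) = -U/5)
E(V) = 29 (E(V) = 10 + 19 = 29)
316*E(n(5)) = 316*29 = 9164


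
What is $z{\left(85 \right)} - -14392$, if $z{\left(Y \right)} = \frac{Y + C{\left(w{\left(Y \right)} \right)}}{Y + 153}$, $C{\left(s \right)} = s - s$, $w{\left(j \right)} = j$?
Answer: $\frac{201493}{14} \approx 14392.0$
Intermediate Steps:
$C{\left(s \right)} = 0$
$z{\left(Y \right)} = \frac{Y}{153 + Y}$ ($z{\left(Y \right)} = \frac{Y + 0}{Y + 153} = \frac{Y}{153 + Y}$)
$z{\left(85 \right)} - -14392 = \frac{85}{153 + 85} - -14392 = \frac{85}{238} + 14392 = 85 \cdot \frac{1}{238} + 14392 = \frac{5}{14} + 14392 = \frac{201493}{14}$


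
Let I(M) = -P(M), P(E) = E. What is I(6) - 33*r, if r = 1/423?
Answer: -857/141 ≈ -6.0780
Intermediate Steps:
I(M) = -M
r = 1/423 ≈ 0.0023641
I(6) - 33*r = -1*6 - 33*1/423 = -6 - 11/141 = -857/141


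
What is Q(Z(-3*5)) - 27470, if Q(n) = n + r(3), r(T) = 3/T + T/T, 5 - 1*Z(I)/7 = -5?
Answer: -27398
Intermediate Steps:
Z(I) = 70 (Z(I) = 35 - 7*(-5) = 35 + 35 = 70)
r(T) = 1 + 3/T (r(T) = 3/T + 1 = 1 + 3/T)
Q(n) = 2 + n (Q(n) = n + (3 + 3)/3 = n + (⅓)*6 = n + 2 = 2 + n)
Q(Z(-3*5)) - 27470 = (2 + 70) - 27470 = 72 - 27470 = -27398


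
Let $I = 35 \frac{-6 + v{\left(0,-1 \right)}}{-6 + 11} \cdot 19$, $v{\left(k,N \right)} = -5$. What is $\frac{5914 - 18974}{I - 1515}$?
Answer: $\frac{6530}{1489} \approx 4.3855$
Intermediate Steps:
$I = -1463$ ($I = 35 \frac{-6 - 5}{-6 + 11} \cdot 19 = 35 \left(- \frac{11}{5}\right) 19 = \left(-77\right) 19 = -1463$)
$\frac{5914 - 18974}{I - 1515} = \frac{5914 - 18974}{-1463 - 1515} = - \frac{13060}{-2978} = \left(-13060\right) \left(- \frac{1}{2978}\right) = \frac{6530}{1489}$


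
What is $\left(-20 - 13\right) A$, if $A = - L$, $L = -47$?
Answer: $-1551$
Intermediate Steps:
$A = 47$ ($A = \left(-1\right) \left(-47\right) = 47$)
$\left(-20 - 13\right) A = \left(-20 - 13\right) 47 = \left(-33\right) 47 = -1551$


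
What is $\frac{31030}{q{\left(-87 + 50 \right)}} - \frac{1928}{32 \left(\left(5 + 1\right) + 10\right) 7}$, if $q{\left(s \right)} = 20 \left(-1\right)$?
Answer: $- \frac{695313}{448} \approx -1552.0$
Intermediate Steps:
$q{\left(s \right)} = -20$
$\frac{31030}{q{\left(-87 + 50 \right)}} - \frac{1928}{32 \left(\left(5 + 1\right) + 10\right) 7} = \frac{31030}{-20} - \frac{1928}{32 \left(\left(5 + 1\right) + 10\right) 7} = 31030 \left(- \frac{1}{20}\right) - \frac{1928}{32 \left(6 + 10\right) 7} = - \frac{3103}{2} - \frac{1928}{32 \cdot 16 \cdot 7} = - \frac{3103}{2} - \frac{1928}{512 \cdot 7} = - \frac{3103}{2} - \frac{1928}{3584} = - \frac{3103}{2} - \frac{241}{448} = - \frac{695313}{448}$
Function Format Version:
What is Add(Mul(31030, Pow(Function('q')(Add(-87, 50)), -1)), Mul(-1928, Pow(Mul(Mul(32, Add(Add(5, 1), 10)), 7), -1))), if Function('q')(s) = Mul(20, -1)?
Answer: Rational(-695313, 448) ≈ -1552.0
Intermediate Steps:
Function('q')(s) = -20
Add(Mul(31030, Pow(Function('q')(Add(-87, 50)), -1)), Mul(-1928, Pow(Mul(Mul(32, Add(Add(5, 1), 10)), 7), -1))) = Add(Mul(31030, Pow(-20, -1)), Mul(-1928, Pow(Mul(Mul(32, Add(Add(5, 1), 10)), 7), -1))) = Add(Mul(31030, Rational(-1, 20)), Mul(-1928, Pow(Mul(Mul(32, Add(6, 10)), 7), -1))) = Add(Rational(-3103, 2), Mul(-1928, Pow(Mul(Mul(32, 16), 7), -1))) = Add(Rational(-3103, 2), Mul(-1928, Pow(Mul(512, 7), -1))) = Add(Rational(-3103, 2), Mul(-1928, Pow(3584, -1))) = Add(Rational(-3103, 2), Mul(-1928, Rational(1, 3584))) = Add(Rational(-3103, 2), Rational(-241, 448)) = Rational(-695313, 448)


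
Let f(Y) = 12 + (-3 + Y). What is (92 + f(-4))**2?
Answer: 9409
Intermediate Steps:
f(Y) = 9 + Y
(92 + f(-4))**2 = (92 + (9 - 4))**2 = (92 + 5)**2 = 97**2 = 9409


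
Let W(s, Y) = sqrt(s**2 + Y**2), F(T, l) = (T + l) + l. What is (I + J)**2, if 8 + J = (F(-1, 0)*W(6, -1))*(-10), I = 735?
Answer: 532229 + 14540*sqrt(37) ≈ 6.2067e+5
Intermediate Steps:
F(T, l) = T + 2*l
W(s, Y) = sqrt(Y**2 + s**2)
J = -8 + 10*sqrt(37) (J = -8 + ((-1 + 2*0)*sqrt((-1)**2 + 6**2))*(-10) = -8 + ((-1 + 0)*sqrt(1 + 36))*(-10) = -8 - sqrt(37)*(-10) = -8 + 10*sqrt(37) ≈ 52.828)
(I + J)**2 = (735 + (-8 + 10*sqrt(37)))**2 = (727 + 10*sqrt(37))**2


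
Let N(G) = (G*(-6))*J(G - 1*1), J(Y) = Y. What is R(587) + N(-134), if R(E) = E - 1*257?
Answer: -108210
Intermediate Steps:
R(E) = -257 + E (R(E) = E - 257 = -257 + E)
N(G) = -6*G*(-1 + G) (N(G) = (G*(-6))*(G - 1*1) = (-6*G)*(G - 1) = (-6*G)*(-1 + G) = -6*G*(-1 + G))
R(587) + N(-134) = (-257 + 587) + 6*(-134)*(1 - 1*(-134)) = 330 + 6*(-134)*(1 + 134) = 330 + 6*(-134)*135 = 330 - 108540 = -108210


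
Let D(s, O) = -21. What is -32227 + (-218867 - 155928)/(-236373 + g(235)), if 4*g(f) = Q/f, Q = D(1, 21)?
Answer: -7160185480207/222190641 ≈ -32225.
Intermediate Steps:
Q = -21
g(f) = -21/(4*f) (g(f) = (-21/f)/4 = -21/(4*f))
-32227 + (-218867 - 155928)/(-236373 + g(235)) = -32227 + (-218867 - 155928)/(-236373 - 21/4/235) = -32227 - 374795/(-236373 - 21/4*1/235) = -32227 - 374795/(-236373 - 21/940) = -32227 - 374795/(-222190641/940) = -32227 - 374795*(-940/222190641) = -32227 + 352307300/222190641 = -7160185480207/222190641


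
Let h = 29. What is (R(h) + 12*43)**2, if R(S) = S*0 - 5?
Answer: 261121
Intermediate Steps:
R(S) = -5 (R(S) = 0 - 5 = -5)
(R(h) + 12*43)**2 = (-5 + 12*43)**2 = (-5 + 516)**2 = 511**2 = 261121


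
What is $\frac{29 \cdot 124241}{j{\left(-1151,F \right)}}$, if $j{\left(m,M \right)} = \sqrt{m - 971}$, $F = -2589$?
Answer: $- \frac{3602989 i \sqrt{2122}}{2122} \approx - 78215.0 i$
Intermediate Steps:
$j{\left(m,M \right)} = \sqrt{-971 + m}$
$\frac{29 \cdot 124241}{j{\left(-1151,F \right)}} = \frac{29 \cdot 124241}{\sqrt{-971 - 1151}} = \frac{3602989}{\sqrt{-2122}} = \frac{3602989}{i \sqrt{2122}} = 3602989 \left(- \frac{i \sqrt{2122}}{2122}\right) = - \frac{3602989 i \sqrt{2122}}{2122}$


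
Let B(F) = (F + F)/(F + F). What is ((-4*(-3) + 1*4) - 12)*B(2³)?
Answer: 4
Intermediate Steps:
B(F) = 1 (B(F) = (2*F)/((2*F)) = (2*F)*(1/(2*F)) = 1)
((-4*(-3) + 1*4) - 12)*B(2³) = ((-4*(-3) + 1*4) - 12)*1 = ((12 + 4) - 12)*1 = (16 - 12)*1 = 4*1 = 4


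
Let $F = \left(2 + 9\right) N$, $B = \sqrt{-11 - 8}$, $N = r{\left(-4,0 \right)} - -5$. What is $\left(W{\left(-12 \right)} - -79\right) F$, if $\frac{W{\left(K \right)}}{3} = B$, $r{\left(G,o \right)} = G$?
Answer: $869 + 33 i \sqrt{19} \approx 869.0 + 143.84 i$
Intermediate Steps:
$N = 1$ ($N = -4 - -5 = -4 + 5 = 1$)
$B = i \sqrt{19}$ ($B = \sqrt{-19} = i \sqrt{19} \approx 4.3589 i$)
$W{\left(K \right)} = 3 i \sqrt{19}$
$F = 11$ ($F = \left(2 + 9\right) 1 = 11 \cdot 1 = 11$)
$\left(W{\left(-12 \right)} - -79\right) F = \left(3 i \sqrt{19} - -79\right) 11 = \left(3 i \sqrt{19} + 79\right) 11 = \left(79 + 3 i \sqrt{19}\right) 11 = 869 + 33 i \sqrt{19}$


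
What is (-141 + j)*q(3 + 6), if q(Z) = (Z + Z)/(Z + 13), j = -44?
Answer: -1665/11 ≈ -151.36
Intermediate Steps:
q(Z) = 2*Z/(13 + Z) (q(Z) = (2*Z)/(13 + Z) = 2*Z/(13 + Z))
(-141 + j)*q(3 + 6) = (-141 - 44)*(2*(3 + 6)/(13 + (3 + 6))) = -370*9/(13 + 9) = -370*9/22 = -185*9/11 = -1665/11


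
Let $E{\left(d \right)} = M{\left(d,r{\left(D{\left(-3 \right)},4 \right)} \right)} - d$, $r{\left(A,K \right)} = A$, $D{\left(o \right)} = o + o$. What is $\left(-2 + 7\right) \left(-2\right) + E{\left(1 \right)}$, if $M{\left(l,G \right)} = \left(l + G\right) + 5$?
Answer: $-11$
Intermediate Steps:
$D{\left(o \right)} = 2 o$
$M{\left(l,G \right)} = 5 + G + l$ ($M{\left(l,G \right)} = \left(G + l\right) + 5 = 5 + G + l$)
$E{\left(d \right)} = -1$ ($E{\left(d \right)} = \left(5 + 2 \left(-3\right) + d\right) - d = \left(5 - 6 + d\right) - d = \left(-1 + d\right) - d = -1$)
$\left(-2 + 7\right) \left(-2\right) + E{\left(1 \right)} = \left(-2 + 7\right) \left(-2\right) - 1 = 5 \left(-2\right) - 1 = -10 - 1 = -11$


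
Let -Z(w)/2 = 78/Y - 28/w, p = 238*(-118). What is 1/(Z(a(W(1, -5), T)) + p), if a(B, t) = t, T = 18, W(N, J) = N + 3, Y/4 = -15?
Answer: -45/1263523 ≈ -3.5615e-5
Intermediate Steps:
Y = -60 (Y = 4*(-15) = -60)
W(N, J) = 3 + N
p = -28084
Z(w) = 13/5 + 56/w (Z(w) = -2*(78/(-60) - 28/w) = -2*(78*(-1/60) - 28/w) = -2*(-13/10 - 28/w) = 13/5 + 56/w)
1/(Z(a(W(1, -5), T)) + p) = 1/((13/5 + 56/18) - 28084) = 1/((13/5 + 56*(1/18)) - 28084) = 1/((13/5 + 28/9) - 28084) = 1/(257/45 - 28084) = 1/(-1263523/45) = -45/1263523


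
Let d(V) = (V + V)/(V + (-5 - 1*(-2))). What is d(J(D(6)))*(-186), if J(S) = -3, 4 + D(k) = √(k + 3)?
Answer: -186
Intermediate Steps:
D(k) = -4 + √(3 + k) (D(k) = -4 + √(k + 3) = -4 + √(3 + k))
d(V) = 2*V/(-3 + V) (d(V) = (2*V)/(V + (-5 + 2)) = (2*V)/(V - 3) = (2*V)/(-3 + V) = 2*V/(-3 + V))
d(J(D(6)))*(-186) = (2*(-3)/(-3 - 3))*(-186) = (2*(-3)/(-6))*(-186) = (2*(-3)*(-⅙))*(-186) = 1*(-186) = -186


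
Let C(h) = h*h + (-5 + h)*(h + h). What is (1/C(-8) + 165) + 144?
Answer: 84049/272 ≈ 309.00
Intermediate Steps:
C(h) = h**2 + 2*h*(-5 + h) (C(h) = h**2 + (-5 + h)*(2*h) = h**2 + 2*h*(-5 + h))
(1/C(-8) + 165) + 144 = (1/(-8*(-10 + 3*(-8))) + 165) + 144 = (1/(-8*(-10 - 24)) + 165) + 144 = (1/(-8*(-34)) + 165) + 144 = (1/272 + 165) + 144 = 44881/272 + 144 = 84049/272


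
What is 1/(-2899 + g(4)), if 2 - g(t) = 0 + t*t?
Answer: -1/2913 ≈ -0.00034329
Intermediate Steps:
g(t) = 2 - t**2 (g(t) = 2 - (0 + t*t) = 2 - (0 + t**2) = 2 - t**2)
1/(-2899 + g(4)) = 1/(-2899 + (2 - 1*4**2)) = 1/(-2899 + (2 - 1*16)) = 1/(-2899 + (2 - 16)) = 1/(-2899 - 14) = 1/(-2913) = -1/2913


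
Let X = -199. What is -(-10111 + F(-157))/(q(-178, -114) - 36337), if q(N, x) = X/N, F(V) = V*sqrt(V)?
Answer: -1799758/6467787 - 27946*I*sqrt(157)/6467787 ≈ -0.27826 - 0.054139*I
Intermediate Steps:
F(V) = V**(3/2)
q(N, x) = -199/N
-(-10111 + F(-157))/(q(-178, -114) - 36337) = -(-10111 + (-157)**(3/2))/(-199/(-178) - 36337) = -(-10111 - 157*I*sqrt(157))/(-199*(-1/178) - 36337) = -(-10111 - 157*I*sqrt(157))/(199/178 - 36337) = -(-10111 - 157*I*sqrt(157))/(-6467787/178) = -(-10111 - 157*I*sqrt(157))*(-178)/6467787 = -(1799758/6467787 + 27946*I*sqrt(157)/6467787) = -1799758/6467787 - 27946*I*sqrt(157)/6467787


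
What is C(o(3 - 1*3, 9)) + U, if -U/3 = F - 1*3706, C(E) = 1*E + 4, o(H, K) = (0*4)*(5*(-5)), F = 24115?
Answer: -61223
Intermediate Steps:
o(H, K) = 0 (o(H, K) = 0*(-25) = 0)
C(E) = 4 + E (C(E) = E + 4 = 4 + E)
U = -61227 (U = -3*(24115 - 1*3706) = -3*(24115 - 3706) = -3*20409 = -61227)
C(o(3 - 1*3, 9)) + U = (4 + 0) - 61227 = 4 - 61227 = -61223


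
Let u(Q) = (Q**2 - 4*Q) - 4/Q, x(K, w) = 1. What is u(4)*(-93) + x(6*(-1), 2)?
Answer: 94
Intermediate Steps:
u(Q) = Q**2 - 4*Q - 4/Q
u(4)*(-93) + x(6*(-1), 2) = ((-4 + 4**2*(-4 + 4))/4)*(-93) + 1 = ((-4 + 16*0)/4)*(-93) + 1 = ((-4 + 0)/4)*(-93) + 1 = ((1/4)*(-4))*(-93) + 1 = -1*(-93) + 1 = 93 + 1 = 94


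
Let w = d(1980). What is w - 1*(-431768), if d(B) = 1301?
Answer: 433069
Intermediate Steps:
w = 1301
w - 1*(-431768) = 1301 - 1*(-431768) = 1301 + 431768 = 433069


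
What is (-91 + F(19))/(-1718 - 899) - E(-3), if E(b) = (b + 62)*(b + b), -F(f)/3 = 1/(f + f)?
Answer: 35207345/99446 ≈ 354.03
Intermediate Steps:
F(f) = -3/(2*f) (F(f) = -3/(f + f) = -3*1/(2*f) = -3/(2*f))
E(b) = 2*b*(62 + b) (E(b) = (62 + b)*(2*b) = 2*b*(62 + b))
(-91 + F(19))/(-1718 - 899) - E(-3) = (-91 - 3/2/19)/(-1718 - 899) - 2*(-3)*(62 - 3) = (-91 - 3/2*1/19)/(-2617) - 2*(-3)*59 = (-91 - 3/38)*(-1/2617) - 1*(-354) = -3461/38*(-1/2617) + 354 = 3461/99446 + 354 = 35207345/99446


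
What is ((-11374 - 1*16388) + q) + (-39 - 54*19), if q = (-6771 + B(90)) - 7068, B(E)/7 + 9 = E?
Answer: -42099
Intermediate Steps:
B(E) = -63 + 7*E
q = -13272 (q = (-6771 + (-63 + 7*90)) - 7068 = (-6771 + (-63 + 630)) - 7068 = (-6771 + 567) - 7068 = -6204 - 7068 = -13272)
((-11374 - 1*16388) + q) + (-39 - 54*19) = ((-11374 - 1*16388) - 13272) + (-39 - 54*19) = ((-11374 - 16388) - 13272) + (-39 - 1026) = (-27762 - 13272) - 1065 = -41034 - 1065 = -42099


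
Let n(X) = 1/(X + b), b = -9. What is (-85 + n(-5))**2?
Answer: 1418481/196 ≈ 7237.1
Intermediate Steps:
n(X) = 1/(-9 + X) (n(X) = 1/(X - 9) = 1/(-9 + X))
(-85 + n(-5))**2 = (-85 + 1/(-9 - 5))**2 = (-85 + 1/(-14))**2 = (-85 - 1/14)**2 = (-1191/14)**2 = 1418481/196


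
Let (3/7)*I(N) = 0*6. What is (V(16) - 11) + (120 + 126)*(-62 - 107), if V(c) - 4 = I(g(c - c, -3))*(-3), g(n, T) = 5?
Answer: -41581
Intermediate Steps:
I(N) = 0 (I(N) = 7*(0*6)/3 = (7/3)*0 = 0)
V(c) = 4 (V(c) = 4 + 0*(-3) = 4 + 0 = 4)
(V(16) - 11) + (120 + 126)*(-62 - 107) = (4 - 11) + (120 + 126)*(-62 - 107) = -7 + 246*(-169) = -7 - 41574 = -41581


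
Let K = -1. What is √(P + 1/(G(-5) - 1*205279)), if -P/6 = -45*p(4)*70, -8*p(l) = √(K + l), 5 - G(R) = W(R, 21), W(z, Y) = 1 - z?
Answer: √(-12830 - 6222216420000*√3)/51320 ≈ 63.969*I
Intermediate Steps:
G(R) = 4 + R (G(R) = 5 - (1 - R) = 5 + (-1 + R) = 4 + R)
p(l) = -√(-1 + l)/8
P = -4725*√3/2 (P = -6*(-(-45)*√(-1 + 4)/8)*70 = -6*(-(-45)*√3/8)*70 = -6*45*√3/8*70 = -4725*√3/2 ≈ -4092.0)
√(P + 1/(G(-5) - 1*205279)) = √(-4725*√3/2 + 1/((4 - 5) - 1*205279)) = √(-4725*√3/2 + 1/(-1 - 205279)) = √(-4725*√3/2 + 1/(-205280)) = √(-4725*√3/2 - 1/205280) = √(-1/205280 - 4725*√3/2)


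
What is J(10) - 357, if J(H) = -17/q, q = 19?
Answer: -6800/19 ≈ -357.89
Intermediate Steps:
J(H) = -17/19
J(10) - 357 = -17/19 - 357 = -6800/19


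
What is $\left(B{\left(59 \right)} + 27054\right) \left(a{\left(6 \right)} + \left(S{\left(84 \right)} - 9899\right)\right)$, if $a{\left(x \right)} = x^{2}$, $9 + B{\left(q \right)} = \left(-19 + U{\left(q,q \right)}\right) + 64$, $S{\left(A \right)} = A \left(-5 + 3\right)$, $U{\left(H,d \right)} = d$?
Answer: $-272331619$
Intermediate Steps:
$S{\left(A \right)} = - 2 A$ ($S{\left(A \right)} = A \left(-2\right) = - 2 A$)
$B{\left(q \right)} = 36 + q$ ($B{\left(q \right)} = -9 + \left(\left(-19 + q\right) + 64\right) = -9 + \left(45 + q\right) = 36 + q$)
$\left(B{\left(59 \right)} + 27054\right) \left(a{\left(6 \right)} + \left(S{\left(84 \right)} - 9899\right)\right) = \left(\left(36 + 59\right) + 27054\right) \left(6^{2} - 10067\right) = \left(95 + 27054\right) \left(36 - 10067\right) = 27149 \left(36 - 10067\right) = 27149 \left(-10031\right) = -272331619$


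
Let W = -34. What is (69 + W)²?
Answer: 1225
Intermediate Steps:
(69 + W)² = (69 - 34)² = 35² = 1225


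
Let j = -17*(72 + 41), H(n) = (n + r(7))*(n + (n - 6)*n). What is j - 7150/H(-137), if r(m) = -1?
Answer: -2578604671/1342326 ≈ -1921.0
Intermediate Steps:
H(n) = (-1 + n)*(n + n*(-6 + n)) (H(n) = (n - 1)*(n + (n - 6)*n) = (-1 + n)*(n + (-6 + n)*n) = (-1 + n)*(n + n*(-6 + n)))
j = -1921 (j = -17*113 = -1921)
j - 7150/H(-137) = -1921 - 7150/((-137*(5 + (-137)**2 - 6*(-137)))) = -1921 - 7150/((-137*(5 + 18769 + 822))) = -1921 - 7150/((-137*19596)) = -1921 - 7150/(-2684652) = -1921 - 7150*(-1)/2684652 = -1921 - 1*(-3575/1342326) = -1921 + 3575/1342326 = -2578604671/1342326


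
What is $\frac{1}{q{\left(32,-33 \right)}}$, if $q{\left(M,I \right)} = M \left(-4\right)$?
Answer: $- \frac{1}{128} \approx -0.0078125$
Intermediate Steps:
$q{\left(M,I \right)} = - 4 M$
$\frac{1}{q{\left(32,-33 \right)}} = \frac{1}{\left(-4\right) 32} = \frac{1}{-128} = - \frac{1}{128}$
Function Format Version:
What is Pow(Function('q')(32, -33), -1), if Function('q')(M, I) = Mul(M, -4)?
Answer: Rational(-1, 128) ≈ -0.0078125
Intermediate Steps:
Function('q')(M, I) = Mul(-4, M)
Pow(Function('q')(32, -33), -1) = Pow(Mul(-4, 32), -1) = Pow(-128, -1) = Rational(-1, 128)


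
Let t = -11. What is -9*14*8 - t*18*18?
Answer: 2556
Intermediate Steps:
-9*14*8 - t*18*18 = -9*14*8 - (-11*18)*18 = -126*8 - (-198)*18 = -1008 - 1*(-3564) = -1008 + 3564 = 2556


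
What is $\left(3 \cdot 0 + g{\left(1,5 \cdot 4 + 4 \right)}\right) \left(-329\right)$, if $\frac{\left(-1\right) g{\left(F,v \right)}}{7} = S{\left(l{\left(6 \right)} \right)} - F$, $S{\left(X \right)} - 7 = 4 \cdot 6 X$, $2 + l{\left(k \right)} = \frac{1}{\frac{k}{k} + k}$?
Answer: $-88830$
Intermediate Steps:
$l{\left(k \right)} = -2 + \frac{1}{1 + k}$ ($l{\left(k \right)} = -2 + \frac{1}{\frac{k}{k} + k} = -2 + \frac{1}{1 + k}$)
$S{\left(X \right)} = 7 + 24 X$ ($S{\left(X \right)} = 7 + 4 \cdot 6 X = 7 + 24 X$)
$g{\left(F,v \right)} = 263 + 7 F$ ($g{\left(F,v \right)} = - 7 \left(\left(7 + 24 \frac{-1 - 12}{1 + 6}\right) - F\right) = - 7 \left(\left(7 + 24 \frac{-1 - 12}{7}\right) - F\right) = - 7 \left(\left(7 + 24 \cdot \frac{1}{7} \left(-13\right)\right) - F\right) = - 7 \left(\left(7 + 24 \left(- \frac{13}{7}\right)\right) - F\right) = - 7 \left(\left(7 - \frac{312}{7}\right) - F\right) = - 7 \left(- \frac{263}{7} - F\right) = 263 + 7 F$)
$\left(3 \cdot 0 + g{\left(1,5 \cdot 4 + 4 \right)}\right) \left(-329\right) = \left(3 \cdot 0 + \left(263 + 7 \cdot 1\right)\right) \left(-329\right) = \left(0 + \left(263 + 7\right)\right) \left(-329\right) = \left(0 + 270\right) \left(-329\right) = 270 \left(-329\right) = -88830$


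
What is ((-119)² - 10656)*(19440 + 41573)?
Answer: 213850565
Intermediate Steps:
((-119)² - 10656)*(19440 + 41573) = (14161 - 10656)*61013 = 3505*61013 = 213850565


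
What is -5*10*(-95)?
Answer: 4750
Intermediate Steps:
-5*10*(-95) = -50*(-95) = 4750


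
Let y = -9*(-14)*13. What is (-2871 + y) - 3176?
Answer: -4409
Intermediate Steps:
y = 1638 (y = 126*13 = 1638)
(-2871 + y) - 3176 = (-2871 + 1638) - 3176 = -1233 - 3176 = -4409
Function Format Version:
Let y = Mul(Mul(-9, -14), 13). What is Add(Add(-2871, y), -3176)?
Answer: -4409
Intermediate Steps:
y = 1638 (y = Mul(126, 13) = 1638)
Add(Add(-2871, y), -3176) = Add(Add(-2871, 1638), -3176) = Add(-1233, -3176) = -4409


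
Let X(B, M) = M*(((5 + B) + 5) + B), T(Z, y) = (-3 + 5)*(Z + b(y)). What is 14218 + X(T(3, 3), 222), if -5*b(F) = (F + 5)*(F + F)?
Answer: 52886/5 ≈ 10577.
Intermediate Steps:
b(F) = -2*F*(5 + F)/5 (b(F) = -(F + 5)*(F + F)/5 = -(5 + F)*2*F/5 = -2*F*(5 + F)/5)
T(Z, y) = 2*Z - 4*y*(5 + y)/5 (T(Z, y) = (-3 + 5)*(Z - 2*y*(5 + y)/5) = 2*(Z - 2*y*(5 + y)/5) = 2*Z - 4*y*(5 + y)/5)
X(B, M) = M*(10 + 2*B) (X(B, M) = M*((10 + B) + B) = M*(10 + 2*B))
14218 + X(T(3, 3), 222) = 14218 + 2*222*(5 + (2*3 - 4/5*3*(5 + 3))) = 14218 + 2*222*(5 + (6 - 4/5*3*8)) = 14218 + 2*222*(5 + (6 - 96/5)) = 14218 + 2*222*(5 - 66/5) = 14218 + 2*222*(-41/5) = 14218 - 18204/5 = 52886/5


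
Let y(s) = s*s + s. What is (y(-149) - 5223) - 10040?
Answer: 6789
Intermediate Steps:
y(s) = s + s² (y(s) = s² + s = s + s²)
(y(-149) - 5223) - 10040 = (-149*(1 - 149) - 5223) - 10040 = (-149*(-148) - 5223) - 10040 = (22052 - 5223) - 10040 = 16829 - 10040 = 6789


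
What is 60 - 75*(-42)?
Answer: 3210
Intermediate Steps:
60 - 75*(-42) = 60 + 3150 = 3210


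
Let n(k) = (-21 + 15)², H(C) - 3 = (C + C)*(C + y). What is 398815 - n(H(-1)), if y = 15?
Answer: 398779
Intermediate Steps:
H(C) = 3 + 2*C*(15 + C) (H(C) = 3 + (C + C)*(C + 15) = 3 + (2*C)*(15 + C) = 3 + 2*C*(15 + C))
n(k) = 36 (n(k) = (-6)² = 36)
398815 - n(H(-1)) = 398815 - 1*36 = 398815 - 36 = 398779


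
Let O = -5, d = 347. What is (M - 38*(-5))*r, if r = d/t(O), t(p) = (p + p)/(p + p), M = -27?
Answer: 56561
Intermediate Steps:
t(p) = 1 (t(p) = (2*p)/((2*p)) = (2*p)*(1/(2*p)) = 1)
r = 347 (r = 347/1 = 347*1 = 347)
(M - 38*(-5))*r = (-27 - 38*(-5))*347 = (-27 + 190)*347 = 163*347 = 56561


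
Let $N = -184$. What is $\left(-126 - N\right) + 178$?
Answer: $236$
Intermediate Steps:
$\left(-126 - N\right) + 178 = \left(-126 - -184\right) + 178 = \left(-126 + 184\right) + 178 = 58 + 178 = 236$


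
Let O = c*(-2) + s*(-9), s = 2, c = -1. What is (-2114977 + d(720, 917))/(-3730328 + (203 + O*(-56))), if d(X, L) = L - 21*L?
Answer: 2133317/3729229 ≈ 0.57205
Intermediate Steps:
d(X, L) = -20*L
O = -16 (O = -1*(-2) + 2*(-9) = 2 - 18 = -16)
(-2114977 + d(720, 917))/(-3730328 + (203 + O*(-56))) = (-2114977 - 20*917)/(-3730328 + (203 - 16*(-56))) = (-2114977 - 18340)/(-3730328 + (203 + 896)) = -2133317/(-3730328 + 1099) = -2133317/(-3729229) = -2133317*(-1/3729229) = 2133317/3729229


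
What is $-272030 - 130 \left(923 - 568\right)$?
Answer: $-318180$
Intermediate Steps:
$-272030 - 130 \left(923 - 568\right) = -272030 - 130 \cdot 355 = -272030 - 46150 = -318180$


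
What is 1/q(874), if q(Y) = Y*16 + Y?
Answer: 1/14858 ≈ 6.7304e-5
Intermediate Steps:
q(Y) = 17*Y (q(Y) = 16*Y + Y = 17*Y)
1/q(874) = 1/(17*874) = 1/14858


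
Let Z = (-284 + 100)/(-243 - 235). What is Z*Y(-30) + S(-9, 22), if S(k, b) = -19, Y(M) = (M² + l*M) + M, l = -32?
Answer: 163819/239 ≈ 685.44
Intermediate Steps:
Y(M) = M² - 31*M (Y(M) = (M² - 32*M) + M = M² - 31*M)
Z = 92/239 (Z = -184/(-478) = -184*(-1/478) = 92/239 ≈ 0.38494)
Z*Y(-30) + S(-9, 22) = 92*(-30*(-31 - 30))/239 - 19 = 92*(-30*(-61))/239 - 19 = (92/239)*1830 - 19 = 168360/239 - 19 = 163819/239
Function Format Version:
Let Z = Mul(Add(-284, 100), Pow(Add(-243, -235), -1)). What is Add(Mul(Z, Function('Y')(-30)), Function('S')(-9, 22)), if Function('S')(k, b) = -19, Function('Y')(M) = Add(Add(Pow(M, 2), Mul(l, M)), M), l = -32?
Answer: Rational(163819, 239) ≈ 685.44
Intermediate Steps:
Function('Y')(M) = Add(Pow(M, 2), Mul(-31, M)) (Function('Y')(M) = Add(Add(Pow(M, 2), Mul(-32, M)), M) = Add(Pow(M, 2), Mul(-31, M)))
Z = Rational(92, 239) (Z = Mul(-184, Pow(-478, -1)) = Mul(-184, Rational(-1, 478)) = Rational(92, 239) ≈ 0.38494)
Add(Mul(Z, Function('Y')(-30)), Function('S')(-9, 22)) = Add(Mul(Rational(92, 239), Mul(-30, Add(-31, -30))), -19) = Add(Mul(Rational(92, 239), Mul(-30, -61)), -19) = Add(Mul(Rational(92, 239), 1830), -19) = Add(Rational(168360, 239), -19) = Rational(163819, 239)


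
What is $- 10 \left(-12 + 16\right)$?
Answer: $-40$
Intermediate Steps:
$- 10 \left(-12 + 16\right) = \left(-10\right) 4 = -40$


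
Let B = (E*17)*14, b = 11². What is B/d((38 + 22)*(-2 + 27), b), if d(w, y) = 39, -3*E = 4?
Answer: -952/117 ≈ -8.1367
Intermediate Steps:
E = -4/3 (E = -⅓*4 = -4/3 ≈ -1.3333)
b = 121
B = -952/3 (B = -4/3*17*14 = -68/3*14 = -952/3 ≈ -317.33)
B/d((38 + 22)*(-2 + 27), b) = -952/3/39 = -952/3*1/39 = -952/117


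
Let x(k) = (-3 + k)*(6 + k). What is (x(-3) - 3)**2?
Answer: 441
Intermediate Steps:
(x(-3) - 3)**2 = ((-18 + (-3)**2 + 3*(-3)) - 3)**2 = ((-18 + 9 - 9) - 3)**2 = (-18 - 3)**2 = (-21)**2 = 441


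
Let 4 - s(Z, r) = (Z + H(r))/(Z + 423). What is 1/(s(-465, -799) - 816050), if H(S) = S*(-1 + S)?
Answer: -42/33635197 ≈ -1.2487e-6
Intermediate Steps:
s(Z, r) = 4 - (Z + r*(-1 + r))/(423 + Z) (s(Z, r) = 4 - (Z + r*(-1 + r))/(Z + 423) = 4 - (Z + r*(-1 + r))/(423 + Z))
1/(s(-465, -799) - 816050) = 1/((1692 + 3*(-465) - 1*(-799)*(-1 - 799))/(423 - 465) - 816050) = 1/((1692 - 1395 - 1*(-799)*(-800))/(-42) - 816050) = 1/(-(1692 - 1395 - 639200)/42 - 816050) = 1/(-1/42*(-638903) - 816050) = 1/(638903/42 - 816050) = 1/(-33635197/42) = -42/33635197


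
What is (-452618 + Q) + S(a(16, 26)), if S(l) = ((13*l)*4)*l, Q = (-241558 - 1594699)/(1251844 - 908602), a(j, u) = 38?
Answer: -129585988517/343242 ≈ -3.7754e+5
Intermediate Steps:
Q = -1836257/343242 ≈ -5.3497
S(l) = 52*l² (S(l) = (52*l)*l = 52*l²)
(-452618 + Q) + S(a(16, 26)) = (-452618 - 1836257/343242) + 52*38² = -155359343813/343242 + 52*1444 = -155359343813/343242 + 75088 = -129585988517/343242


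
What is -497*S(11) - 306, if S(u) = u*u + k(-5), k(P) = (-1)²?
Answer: -60940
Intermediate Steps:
k(P) = 1
S(u) = 1 + u² (S(u) = u*u + 1 = u² + 1 = 1 + u²)
-497*S(11) - 306 = -497*(1 + 11²) - 306 = -497*(1 + 121) - 306 = -497*122 - 306 = -60634 - 306 = -60940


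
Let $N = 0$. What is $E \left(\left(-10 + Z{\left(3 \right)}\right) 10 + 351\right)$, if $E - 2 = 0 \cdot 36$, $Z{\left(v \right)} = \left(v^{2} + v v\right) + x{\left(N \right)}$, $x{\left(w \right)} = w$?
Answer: $862$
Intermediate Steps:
$Z{\left(v \right)} = 2 v^{2}$ ($Z{\left(v \right)} = \left(v^{2} + v v\right) + 0 = \left(v^{2} + v^{2}\right) + 0 = 2 v^{2} + 0 = 2 v^{2}$)
$E = 2$ ($E = 2 + 0 \cdot 36 = 2 + 0 = 2$)
$E \left(\left(-10 + Z{\left(3 \right)}\right) 10 + 351\right) = 2 \left(\left(-10 + 2 \cdot 3^{2}\right) 10 + 351\right) = 2 \left(\left(-10 + 2 \cdot 9\right) 10 + 351\right) = 2 \left(\left(-10 + 18\right) 10 + 351\right) = 2 \left(8 \cdot 10 + 351\right) = 2 \left(80 + 351\right) = 2 \cdot 431 = 862$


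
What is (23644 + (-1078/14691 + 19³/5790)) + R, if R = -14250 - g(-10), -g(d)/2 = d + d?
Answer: 88417121001/9451210 ≈ 9355.1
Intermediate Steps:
g(d) = -4*d (g(d) = -2*(d + d) = -4*d)
R = -14290 (R = -14250 - (-4)*(-10) = -14250 - 1*40 = -14250 - 40 = -14290)
(23644 + (-1078/14691 + 19³/5790)) + R = (23644 + (-1078/14691 + 19³/5790)) - 14290 = (23644 + (-1078*1/14691 + 6859*(1/5790))) - 14290 = (23644 + (-1078/14691 + 6859/5790)) - 14290 = (23644 + 10502661/9451210) - 14290 = 223474911901/9451210 - 14290 = 88417121001/9451210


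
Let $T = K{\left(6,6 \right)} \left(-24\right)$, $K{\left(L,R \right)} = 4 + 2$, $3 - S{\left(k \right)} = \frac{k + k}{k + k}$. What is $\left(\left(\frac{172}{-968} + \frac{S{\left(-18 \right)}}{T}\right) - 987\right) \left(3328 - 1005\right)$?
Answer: $- \frac{19978759399}{8712} \approx -2.2932 \cdot 10^{6}$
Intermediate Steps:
$S{\left(k \right)} = 2$ ($S{\left(k \right)} = 3 - \frac{k + k}{k + k} = 3 - \frac{2 k}{2 k} = 3 - 2 k \frac{1}{2 k} = 3 - 1 = 2$)
$K{\left(L,R \right)} = 6$
$T = -144$ ($T = 6 \left(-24\right) = -144$)
$\left(\left(\frac{172}{-968} + \frac{S{\left(-18 \right)}}{T}\right) - 987\right) \left(3328 - 1005\right) = \left(\left(\frac{172}{-968} + \frac{2}{-144}\right) - 987\right) \left(3328 - 1005\right) = \left(\left(172 \left(- \frac{1}{968}\right) + 2 \left(- \frac{1}{144}\right)\right) - 987\right) 2323 = \left(\left(- \frac{43}{242} - \frac{1}{72}\right) - 987\right) 2323 = \left(- \frac{1669}{8712} - 987\right) 2323 = \left(- \frac{8600413}{8712}\right) 2323 = - \frac{19978759399}{8712}$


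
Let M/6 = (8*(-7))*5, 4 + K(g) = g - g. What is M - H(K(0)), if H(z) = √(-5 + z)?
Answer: -1680 - 3*I ≈ -1680.0 - 3.0*I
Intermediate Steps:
K(g) = -4 (K(g) = -4 + (g - g) = -4 + 0 = -4)
M = -1680 (M = 6*((8*(-7))*5) = 6*(-56*5) = 6*(-280) = -1680)
M - H(K(0)) = -1680 - √(-5 - 4) = -1680 - √(-9) = -1680 - 3*I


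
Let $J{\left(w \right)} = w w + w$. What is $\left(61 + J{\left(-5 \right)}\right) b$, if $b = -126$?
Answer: $-10206$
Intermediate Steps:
$J{\left(w \right)} = w + w^{2}$ ($J{\left(w \right)} = w^{2} + w = w + w^{2}$)
$\left(61 + J{\left(-5 \right)}\right) b = \left(61 - 5 \left(1 - 5\right)\right) \left(-126\right) = \left(61 - -20\right) \left(-126\right) = \left(61 + 20\right) \left(-126\right) = 81 \left(-126\right) = -10206$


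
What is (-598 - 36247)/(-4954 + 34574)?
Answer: -7369/5924 ≈ -1.2439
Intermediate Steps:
(-598 - 36247)/(-4954 + 34574) = -36845/29620 = -36845*1/29620 = -7369/5924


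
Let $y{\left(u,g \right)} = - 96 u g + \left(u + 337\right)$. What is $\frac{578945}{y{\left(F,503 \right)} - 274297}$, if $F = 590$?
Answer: $- \frac{115789}{5752658} \approx -0.020128$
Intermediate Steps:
$y{\left(u,g \right)} = 337 + u - 96 g u$ ($y{\left(u,g \right)} = - 96 g u + \left(337 + u\right) = 337 + u - 96 g u$)
$\frac{578945}{y{\left(F,503 \right)} - 274297} = \frac{578945}{\left(337 + 590 - 48288 \cdot 590\right) - 274297} = \frac{578945}{\left(337 + 590 - 28489920\right) - 274297} = \frac{578945}{-28488993 - 274297} = \frac{578945}{-28763290} = 578945 \left(- \frac{1}{28763290}\right) = - \frac{115789}{5752658}$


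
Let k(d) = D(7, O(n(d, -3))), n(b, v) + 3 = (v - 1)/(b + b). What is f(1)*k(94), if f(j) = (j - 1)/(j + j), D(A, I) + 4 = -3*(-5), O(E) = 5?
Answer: 0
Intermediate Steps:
n(b, v) = -3 + (-1 + v)/(2*b) (n(b, v) = -3 + (v - 1)/(b + b) = -3 + (-1 + v)/((2*b)) = -3 + (-1 + v)*(1/(2*b)) = -3 + (-1 + v)/(2*b))
D(A, I) = 11 (D(A, I) = -4 - 3*(-5) = -4 + 15 = 11)
k(d) = 11
f(j) = (-1 + j)/(2*j) (f(j) = (-1 + j)/((2*j)) = (-1 + j)*(1/(2*j)) = (-1 + j)/(2*j))
f(1)*k(94) = ((½)*(-1 + 1)/1)*11 = ((½)*1*0)*11 = 0*11 = 0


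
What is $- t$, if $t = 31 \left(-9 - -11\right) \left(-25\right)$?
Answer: $1550$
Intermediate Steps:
$t = -1550$ ($t = 31 \left(-9 + 11\right) \left(-25\right) = 31 \cdot 2 \left(-25\right) = 62 \left(-25\right) = -1550$)
$- t = \left(-1\right) \left(-1550\right) = 1550$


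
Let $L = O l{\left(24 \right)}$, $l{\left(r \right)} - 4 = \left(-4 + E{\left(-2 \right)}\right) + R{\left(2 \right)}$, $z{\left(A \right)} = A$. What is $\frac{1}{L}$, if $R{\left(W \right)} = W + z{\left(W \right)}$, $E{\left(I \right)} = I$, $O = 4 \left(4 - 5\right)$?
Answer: $- \frac{1}{8} \approx -0.125$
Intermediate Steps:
$O = -4$ ($O = 4 \left(-1\right) = -4$)
$R{\left(W \right)} = 2 W$ ($R{\left(W \right)} = W + W = 2 W$)
$l{\left(r \right)} = 2$ ($l{\left(r \right)} = 4 + \left(\left(-4 - 2\right) + 2 \cdot 2\right) = 4 + \left(-6 + 4\right) = 4 - 2 = 2$)
$L = -8$ ($L = \left(-4\right) 2 = -8$)
$\frac{1}{L} = \frac{1}{-8} = - \frac{1}{8}$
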